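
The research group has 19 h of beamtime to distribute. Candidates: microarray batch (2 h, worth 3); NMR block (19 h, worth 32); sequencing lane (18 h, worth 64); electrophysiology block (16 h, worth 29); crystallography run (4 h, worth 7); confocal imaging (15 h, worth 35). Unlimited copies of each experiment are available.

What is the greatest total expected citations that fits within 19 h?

64

The ratio ordering already packs tightly: sequencing lane, 18 h, 64.
No other feasible combination exceeds 64.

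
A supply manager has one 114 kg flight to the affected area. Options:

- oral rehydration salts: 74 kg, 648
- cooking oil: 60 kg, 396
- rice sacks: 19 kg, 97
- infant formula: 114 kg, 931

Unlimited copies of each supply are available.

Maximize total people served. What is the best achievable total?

931

A density-first pass picks oral rehydration salts + 2×rice sacks — 842 at 112 kg.
The 112 kg tied up in oral rehydration salts and 2×rice sacks is better spent on infant formula — total rises to 931 (114 kg).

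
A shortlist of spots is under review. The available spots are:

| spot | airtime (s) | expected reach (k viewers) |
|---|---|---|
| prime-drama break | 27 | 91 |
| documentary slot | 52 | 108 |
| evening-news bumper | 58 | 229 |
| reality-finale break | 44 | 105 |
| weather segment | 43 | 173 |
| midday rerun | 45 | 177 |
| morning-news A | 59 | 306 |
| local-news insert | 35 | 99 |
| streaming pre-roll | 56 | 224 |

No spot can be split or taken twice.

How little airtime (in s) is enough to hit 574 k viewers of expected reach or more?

Need the lightest bundle worth ≥ 574.
prime-drama break + midday rerun + morning-news A: 574 expected reach at 131 s.
Any bundle with less than 131 s falls short of 574.

131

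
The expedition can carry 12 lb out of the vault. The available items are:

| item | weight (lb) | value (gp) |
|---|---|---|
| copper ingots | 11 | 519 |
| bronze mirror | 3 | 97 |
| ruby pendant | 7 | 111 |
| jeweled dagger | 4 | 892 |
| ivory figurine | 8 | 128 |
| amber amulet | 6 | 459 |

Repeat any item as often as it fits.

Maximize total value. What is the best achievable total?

2676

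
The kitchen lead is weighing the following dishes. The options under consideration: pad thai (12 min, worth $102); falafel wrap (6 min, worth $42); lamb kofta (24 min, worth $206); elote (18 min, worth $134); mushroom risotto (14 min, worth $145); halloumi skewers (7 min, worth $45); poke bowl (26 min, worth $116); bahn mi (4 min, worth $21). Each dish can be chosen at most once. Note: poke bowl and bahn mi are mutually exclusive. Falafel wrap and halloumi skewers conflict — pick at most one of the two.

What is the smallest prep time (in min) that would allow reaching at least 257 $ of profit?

30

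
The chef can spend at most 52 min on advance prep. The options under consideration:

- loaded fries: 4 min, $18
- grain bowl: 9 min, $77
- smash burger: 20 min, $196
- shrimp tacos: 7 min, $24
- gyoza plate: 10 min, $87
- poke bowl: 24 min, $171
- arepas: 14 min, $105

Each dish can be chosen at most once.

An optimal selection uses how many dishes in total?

Optimal total is 412.
For example smash burger + shrimp tacos + gyoza plate + arepas achieves it, using 51 min.
Every optimal selection uses 4 dishes.

4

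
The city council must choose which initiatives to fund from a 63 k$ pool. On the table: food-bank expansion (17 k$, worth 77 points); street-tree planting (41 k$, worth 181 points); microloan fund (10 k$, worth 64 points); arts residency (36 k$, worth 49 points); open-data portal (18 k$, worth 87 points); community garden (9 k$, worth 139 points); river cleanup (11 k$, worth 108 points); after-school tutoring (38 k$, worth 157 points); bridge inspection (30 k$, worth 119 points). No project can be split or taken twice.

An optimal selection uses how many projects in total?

Best achievable projected impact is 430.
For example microloan fund + community garden + river cleanup + bridge inspection achieves it, using 60 k$.
Any selection reaching 430 contains exactly 4 projects.

4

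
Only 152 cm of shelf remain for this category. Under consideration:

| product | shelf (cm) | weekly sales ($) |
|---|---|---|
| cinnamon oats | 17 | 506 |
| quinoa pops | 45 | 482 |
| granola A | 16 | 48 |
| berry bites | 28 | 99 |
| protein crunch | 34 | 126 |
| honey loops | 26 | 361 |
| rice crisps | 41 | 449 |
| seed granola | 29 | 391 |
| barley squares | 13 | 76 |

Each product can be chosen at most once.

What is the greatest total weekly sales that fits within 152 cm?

Filling by ratio: cinnamon oats + granola A + honey loops + rice crisps + seed granola + barley squares for 1831, with 10 cm left unused.
Replace granola A and honey loops with quinoa pops: the trade gains 73 net, giving 1904 at 145 cm.
The closest alternative, cinnamon oats + quinoa pops + granola A + rice crisps + seed granola, reaches only 1876.

1904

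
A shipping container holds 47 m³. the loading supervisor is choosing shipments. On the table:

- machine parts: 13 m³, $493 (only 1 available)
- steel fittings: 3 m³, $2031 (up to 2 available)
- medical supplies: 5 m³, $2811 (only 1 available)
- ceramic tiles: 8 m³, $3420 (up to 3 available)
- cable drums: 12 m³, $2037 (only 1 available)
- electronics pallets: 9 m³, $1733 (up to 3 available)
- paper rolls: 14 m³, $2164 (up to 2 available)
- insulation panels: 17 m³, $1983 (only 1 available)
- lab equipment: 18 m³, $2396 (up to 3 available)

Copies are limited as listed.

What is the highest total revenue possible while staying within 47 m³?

Greedy by ratio would take 2×steel fittings + medical supplies + 3×ceramic tiles + electronics pallets: 44 m³ used, total 18866.
Replace electronics pallets with cable drums: the trade gains 304 net, giving 19170 at 47 m³.
That's the maximum — no swap from here does better than 19170.

19170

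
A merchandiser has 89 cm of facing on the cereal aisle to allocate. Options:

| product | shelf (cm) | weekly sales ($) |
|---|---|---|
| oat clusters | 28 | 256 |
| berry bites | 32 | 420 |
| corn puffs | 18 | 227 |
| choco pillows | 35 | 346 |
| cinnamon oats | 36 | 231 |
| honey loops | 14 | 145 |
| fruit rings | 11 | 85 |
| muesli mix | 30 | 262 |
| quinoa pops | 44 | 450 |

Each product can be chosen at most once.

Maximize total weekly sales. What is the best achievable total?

Filling by ratio: berry bites + corn puffs + honey loops + fruit rings for 877, with 14 cm left unused.
Dropping honey loops and fruit rings frees 25 cm; slotting in choco pillows (35 cm) lifts the total to 993 at 85 cm.
Runner-up oat clusters + berry bites + corn puffs + fruit rings tops out at 988.

993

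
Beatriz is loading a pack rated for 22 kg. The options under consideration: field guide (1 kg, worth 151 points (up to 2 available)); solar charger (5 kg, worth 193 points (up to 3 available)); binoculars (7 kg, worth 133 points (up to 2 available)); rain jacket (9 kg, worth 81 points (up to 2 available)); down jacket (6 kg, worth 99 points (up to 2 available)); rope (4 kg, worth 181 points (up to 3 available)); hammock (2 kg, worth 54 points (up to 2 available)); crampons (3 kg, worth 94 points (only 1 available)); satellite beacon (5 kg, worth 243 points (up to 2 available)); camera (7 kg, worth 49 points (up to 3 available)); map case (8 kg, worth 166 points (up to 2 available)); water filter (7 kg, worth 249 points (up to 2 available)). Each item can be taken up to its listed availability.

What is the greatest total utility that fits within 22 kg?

1204

2×field guide + 2×rope + hammock + 2×satellite beacon uses 22 of the 22 kg and totals 1204.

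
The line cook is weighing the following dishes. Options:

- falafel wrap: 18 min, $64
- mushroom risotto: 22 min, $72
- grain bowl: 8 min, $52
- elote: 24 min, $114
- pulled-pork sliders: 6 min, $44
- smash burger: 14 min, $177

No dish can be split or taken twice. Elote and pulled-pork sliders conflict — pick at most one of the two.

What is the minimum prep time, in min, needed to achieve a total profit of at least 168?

14

Look for the lowest-prep combination reaching 168.
smash burger reaches 177 using 14 min.
Any bundle with less than 14 min falls short of 168.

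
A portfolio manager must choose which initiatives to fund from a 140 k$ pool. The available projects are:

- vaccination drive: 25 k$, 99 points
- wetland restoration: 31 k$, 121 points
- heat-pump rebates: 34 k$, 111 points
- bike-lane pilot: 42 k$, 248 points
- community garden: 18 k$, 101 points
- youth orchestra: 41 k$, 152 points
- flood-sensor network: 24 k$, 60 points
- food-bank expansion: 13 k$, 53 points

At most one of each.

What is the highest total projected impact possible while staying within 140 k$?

A density-first pass picks vaccination drive + wetland restoration + bike-lane pilot + community garden + food-bank expansion — 622 at 129 k$.
Dropping wetland restoration frees 31 k$; slotting in youth orchestra (41 k$) lifts the total to 653 at 139 k$.
The closest alternative, wetland restoration + heat-pump rebates + bike-lane pilot + community garden + food-bank expansion, reaches only 634.

653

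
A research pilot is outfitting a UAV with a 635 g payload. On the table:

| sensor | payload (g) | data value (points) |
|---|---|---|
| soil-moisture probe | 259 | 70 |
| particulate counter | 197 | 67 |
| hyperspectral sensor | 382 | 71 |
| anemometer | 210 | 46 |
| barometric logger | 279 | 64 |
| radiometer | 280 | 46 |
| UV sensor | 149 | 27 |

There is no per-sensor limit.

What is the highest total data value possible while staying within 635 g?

201

Ranking by ratio (data value/g): particulate counter 0.34, soil-moisture probe 0.27, barometric logger 0.23, anemometer 0.22.
The ratio ordering already packs tightly: 3×particulate counter, 591 g, 201.
The spare 44 g is too small for any remaining sensor, and no exchange beats 201.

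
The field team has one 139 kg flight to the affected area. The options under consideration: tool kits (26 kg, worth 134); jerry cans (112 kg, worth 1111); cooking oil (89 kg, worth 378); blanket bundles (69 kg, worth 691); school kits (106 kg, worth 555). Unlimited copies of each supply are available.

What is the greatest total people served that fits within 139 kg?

Taking 2×blanket bundles: 138 kg used, 1382 in people served.

1382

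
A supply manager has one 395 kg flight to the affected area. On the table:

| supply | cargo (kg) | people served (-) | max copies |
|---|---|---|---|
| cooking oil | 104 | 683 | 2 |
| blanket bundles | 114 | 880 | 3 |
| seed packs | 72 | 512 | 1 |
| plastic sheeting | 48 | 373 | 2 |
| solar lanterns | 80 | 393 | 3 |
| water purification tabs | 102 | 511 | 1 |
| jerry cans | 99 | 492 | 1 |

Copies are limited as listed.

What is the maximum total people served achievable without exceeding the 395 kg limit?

3013

Greedy by ratio would take 2×blanket bundles + 2×plastic sheeting: 324 kg used, total 2506.
Replace plastic sheeting with blanket bundles: the trade gains 507 net, giving 3013 at 390 kg.
Every other selection either busts 395 kg or exceeds an availability limit or fails to beat 3013.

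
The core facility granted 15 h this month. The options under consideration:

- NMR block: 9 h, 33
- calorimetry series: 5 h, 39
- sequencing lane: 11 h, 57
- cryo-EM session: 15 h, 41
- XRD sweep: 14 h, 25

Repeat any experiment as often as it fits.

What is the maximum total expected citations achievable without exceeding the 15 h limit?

Best packing: 3×calorimetry series — 15 h, 117 total.
That's the maximum — no swap from here does better than 117.

117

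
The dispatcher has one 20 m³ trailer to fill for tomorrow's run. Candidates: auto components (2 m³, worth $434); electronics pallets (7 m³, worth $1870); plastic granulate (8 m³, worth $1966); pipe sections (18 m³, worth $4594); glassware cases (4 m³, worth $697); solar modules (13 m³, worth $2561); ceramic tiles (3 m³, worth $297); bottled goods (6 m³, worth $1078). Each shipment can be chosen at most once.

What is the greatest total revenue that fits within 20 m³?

A density-first pass picks auto components + electronics pallets + plastic granulate + ceramic tiles — 4567 at 20 m³.
Dropping electronics pallets and plastic granulate and ceramic tiles frees 18 m³; slotting in pipe sections (18 m³) lifts the total to 5028 at 20 m³.
Runner-up pipe sections tops out at 4594.

5028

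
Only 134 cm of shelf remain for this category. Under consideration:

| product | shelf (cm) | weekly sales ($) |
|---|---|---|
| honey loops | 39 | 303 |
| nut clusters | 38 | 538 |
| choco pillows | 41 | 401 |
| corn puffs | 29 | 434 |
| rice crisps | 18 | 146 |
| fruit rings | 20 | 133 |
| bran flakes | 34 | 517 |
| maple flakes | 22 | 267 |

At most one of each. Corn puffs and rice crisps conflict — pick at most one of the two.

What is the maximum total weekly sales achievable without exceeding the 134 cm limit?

Nut clusters + corn puffs + bran flakes + maple flakes uses 123 of the 134 cm and totals 1756.
The spare 11 cm is too small for any remaining product, and no feasible exchange beats 1756.

1756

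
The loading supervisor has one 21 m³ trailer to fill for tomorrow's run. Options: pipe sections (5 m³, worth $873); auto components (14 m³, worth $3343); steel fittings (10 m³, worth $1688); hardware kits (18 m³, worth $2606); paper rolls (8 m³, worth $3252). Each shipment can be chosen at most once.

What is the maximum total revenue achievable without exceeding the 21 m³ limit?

Greedy by ratio would take pipe sections + paper rolls: 13 m³ used, total 4125.
The 5 m³ tied up in pipe sections is better spent on steel fittings — total rises to 4940 (18 m³).
An exhaustive check of the 32 subsets confirms 4940.

4940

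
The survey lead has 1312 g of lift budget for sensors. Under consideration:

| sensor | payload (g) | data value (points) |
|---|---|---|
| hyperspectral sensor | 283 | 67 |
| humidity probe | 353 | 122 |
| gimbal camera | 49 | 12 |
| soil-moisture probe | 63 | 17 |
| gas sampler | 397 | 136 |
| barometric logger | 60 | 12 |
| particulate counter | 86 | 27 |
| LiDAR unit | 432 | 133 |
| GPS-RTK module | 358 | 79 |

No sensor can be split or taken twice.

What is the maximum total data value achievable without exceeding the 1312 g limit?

420

Filling by ratio: humidity probe + gas sampler + particulate counter + LiDAR unit for 418, with 44 g left unused.
Replace particulate counter with gimbal camera + soil-moisture probe: the trade gains 2 net, giving 420 at 1294 g.
Humidity probe + soil-moisture probe + gas sampler + barometric logger + LiDAR unit (1305 g) also reaches 420 — a tie, but nothing goes higher.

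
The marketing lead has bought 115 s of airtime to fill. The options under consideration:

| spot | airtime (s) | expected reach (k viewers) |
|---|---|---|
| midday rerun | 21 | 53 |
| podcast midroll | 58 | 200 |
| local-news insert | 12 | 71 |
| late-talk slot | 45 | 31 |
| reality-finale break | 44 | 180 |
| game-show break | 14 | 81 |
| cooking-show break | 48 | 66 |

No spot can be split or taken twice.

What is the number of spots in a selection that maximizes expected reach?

3

Optimal total is 451.
For example podcast midroll + local-news insert + reality-finale break achieves it, using 114 s.
Any selection reaching 451 contains exactly 3 spots.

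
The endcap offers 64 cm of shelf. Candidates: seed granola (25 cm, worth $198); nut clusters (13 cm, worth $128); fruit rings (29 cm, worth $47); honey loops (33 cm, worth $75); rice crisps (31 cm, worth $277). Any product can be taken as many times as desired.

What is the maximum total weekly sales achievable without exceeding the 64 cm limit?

582

Density check — nut clusters 9.85, rice crisps 8.94, seed granola 7.92, honey loops 2.27 are the best per cm.
Taking the top-ratio products first gives 4×nut clusters for 512 (52 cm).
Dropping nut clusters frees 13 cm; slotting in seed granola (25 cm) lifts the total to 582 at 64 cm.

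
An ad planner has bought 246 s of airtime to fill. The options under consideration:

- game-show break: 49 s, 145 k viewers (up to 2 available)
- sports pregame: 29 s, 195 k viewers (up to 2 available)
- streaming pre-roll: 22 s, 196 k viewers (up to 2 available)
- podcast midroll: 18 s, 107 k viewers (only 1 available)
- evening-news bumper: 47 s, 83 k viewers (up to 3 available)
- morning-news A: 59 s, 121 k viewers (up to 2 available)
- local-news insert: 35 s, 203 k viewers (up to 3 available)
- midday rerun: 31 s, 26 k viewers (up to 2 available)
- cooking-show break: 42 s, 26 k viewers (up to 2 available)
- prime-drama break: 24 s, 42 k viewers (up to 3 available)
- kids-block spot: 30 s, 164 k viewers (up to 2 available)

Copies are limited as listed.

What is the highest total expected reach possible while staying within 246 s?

1555

The ratio heuristic lands on 2×sports pregame + 2×streaming pre-roll + podcast midroll + 3×local-news insert (1498) but leaves 21 s idle.
Replace podcast midroll with kids-block spot: the trade gains 57 net, giving 1555 at 237 s.
Every other selection either busts 246 s or exceeds an availability limit or fails to beat 1555.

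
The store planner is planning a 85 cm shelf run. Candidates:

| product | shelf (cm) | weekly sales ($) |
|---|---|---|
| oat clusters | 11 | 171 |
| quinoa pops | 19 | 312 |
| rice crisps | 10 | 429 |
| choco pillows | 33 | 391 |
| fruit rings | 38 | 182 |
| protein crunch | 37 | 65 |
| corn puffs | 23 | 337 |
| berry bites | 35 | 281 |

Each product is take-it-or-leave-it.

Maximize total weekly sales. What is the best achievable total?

1469

Density check — rice crisps 42.90, quinoa pops 16.42, oat clusters 15.55, corn puffs 14.65 are the best per cm.
Taking the top-ratio products first gives oat clusters + quinoa pops + rice crisps + corn puffs for 1249 (63 cm).
The 11 cm tied up in oat clusters is better spent on choco pillows — total rises to 1469 (85 cm).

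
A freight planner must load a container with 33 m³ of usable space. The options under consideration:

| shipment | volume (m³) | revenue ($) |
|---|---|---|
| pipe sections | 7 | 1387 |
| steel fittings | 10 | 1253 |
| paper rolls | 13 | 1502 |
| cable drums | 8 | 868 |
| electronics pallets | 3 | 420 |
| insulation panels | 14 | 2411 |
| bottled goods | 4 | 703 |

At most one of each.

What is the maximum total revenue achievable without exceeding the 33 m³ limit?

5369

A density-first pass picks pipe sections + electronics pallets + insulation panels + bottled goods — 4921 at 28 m³.
Dropping electronics pallets frees 3 m³; slotting in cable drums (8 m³) lifts the total to 5369 at 33 m³.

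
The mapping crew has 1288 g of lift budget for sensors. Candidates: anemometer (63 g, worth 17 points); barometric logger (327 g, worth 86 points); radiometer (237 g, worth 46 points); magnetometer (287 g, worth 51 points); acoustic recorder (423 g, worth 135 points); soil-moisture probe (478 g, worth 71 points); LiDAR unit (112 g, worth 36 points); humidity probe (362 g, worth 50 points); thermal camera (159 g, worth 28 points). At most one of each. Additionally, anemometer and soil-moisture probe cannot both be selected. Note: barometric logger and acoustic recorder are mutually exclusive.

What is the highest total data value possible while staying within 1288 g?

313

Anemometer + radiometer + magnetometer + acoustic recorder + LiDAR unit + thermal camera uses 1281 of the 1288 g and totals 313.
Runner-up radiometer + magnetometer + acoustic recorder + LiDAR unit + thermal camera tops out at 296.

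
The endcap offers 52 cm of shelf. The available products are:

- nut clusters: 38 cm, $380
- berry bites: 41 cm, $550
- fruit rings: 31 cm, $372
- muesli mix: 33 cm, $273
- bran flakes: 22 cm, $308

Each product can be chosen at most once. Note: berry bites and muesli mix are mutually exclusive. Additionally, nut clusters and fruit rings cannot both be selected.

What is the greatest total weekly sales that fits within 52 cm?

The ratio heuristic lands on bran flakes (308) but leaves 30 cm idle.
Dropping bran flakes frees 22 cm; slotting in berry bites (41 cm) lifts the total to 550 at 41 cm.
Every other selection either busts 52 cm or breaks a pairing rule or fails to beat 550.

550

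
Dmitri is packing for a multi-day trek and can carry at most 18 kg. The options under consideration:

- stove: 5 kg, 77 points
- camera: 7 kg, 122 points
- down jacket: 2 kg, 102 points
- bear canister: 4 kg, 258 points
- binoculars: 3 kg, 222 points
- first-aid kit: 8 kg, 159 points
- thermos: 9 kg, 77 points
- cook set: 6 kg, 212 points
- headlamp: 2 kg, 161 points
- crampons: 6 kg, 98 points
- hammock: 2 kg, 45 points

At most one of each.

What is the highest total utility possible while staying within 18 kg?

955

Taking down jacket + bear canister + binoculars + cook set + headlamp: 17 kg used, 955 in utility.
Next best is bear canister + binoculars + cook set + headlamp + hammock at 898 (17 kg) — short by 57.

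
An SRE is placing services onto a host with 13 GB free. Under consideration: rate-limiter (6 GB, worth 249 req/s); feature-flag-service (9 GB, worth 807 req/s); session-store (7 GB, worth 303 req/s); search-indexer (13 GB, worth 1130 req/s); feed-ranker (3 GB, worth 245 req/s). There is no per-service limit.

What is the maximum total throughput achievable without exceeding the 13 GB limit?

1130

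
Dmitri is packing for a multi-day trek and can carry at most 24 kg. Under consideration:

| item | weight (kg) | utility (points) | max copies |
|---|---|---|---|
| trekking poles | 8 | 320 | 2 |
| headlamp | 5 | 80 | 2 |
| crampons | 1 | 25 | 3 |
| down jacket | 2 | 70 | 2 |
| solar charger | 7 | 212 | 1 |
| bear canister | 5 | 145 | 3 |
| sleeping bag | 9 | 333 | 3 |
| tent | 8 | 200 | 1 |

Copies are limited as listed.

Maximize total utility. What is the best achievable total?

Ranking by ratio (utility/kg): trekking poles 40.00, sleeping bag 37.00, down jacket 35.00.
A density-first pass picks 2×trekking poles + 3×crampons + 2×down jacket — 855 at 23 kg.
Replace 2×crampons and down jacket with bear canister: the trade gains 25 net, giving 880 at 24 kg.

880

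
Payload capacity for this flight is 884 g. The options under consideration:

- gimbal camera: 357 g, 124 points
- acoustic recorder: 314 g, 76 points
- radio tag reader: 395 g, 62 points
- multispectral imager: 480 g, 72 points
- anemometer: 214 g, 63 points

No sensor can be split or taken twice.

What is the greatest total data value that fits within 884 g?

200

Taking the top-ratio sensors first gives gimbal camera + anemometer for 187 (571 g).
Replace anemometer with acoustic recorder: the trade gains 13 net, giving 200 at 671 g.
That's the maximum — no swap from here does better than 200.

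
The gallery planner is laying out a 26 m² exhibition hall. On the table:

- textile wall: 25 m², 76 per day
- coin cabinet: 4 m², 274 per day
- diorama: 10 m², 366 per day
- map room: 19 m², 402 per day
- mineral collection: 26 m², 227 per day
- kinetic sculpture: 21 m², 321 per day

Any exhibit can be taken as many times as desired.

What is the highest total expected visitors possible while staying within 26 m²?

1644

6×coin cabinet uses 24 of the 26 m² and totals 1644.
No other feasible combination exceeds 1644.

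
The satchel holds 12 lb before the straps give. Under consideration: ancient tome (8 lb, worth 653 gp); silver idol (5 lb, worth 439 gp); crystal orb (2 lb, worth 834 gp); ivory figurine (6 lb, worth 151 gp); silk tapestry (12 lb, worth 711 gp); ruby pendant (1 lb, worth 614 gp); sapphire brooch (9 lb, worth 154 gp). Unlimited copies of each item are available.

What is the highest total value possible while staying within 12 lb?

By value per lb: ruby pendant 614.00, crystal orb 417.00, silver idol 87.80, ancient tome 81.62 lead.
Best packing: 12×ruby pendant — 12 lb, 7368 total.

7368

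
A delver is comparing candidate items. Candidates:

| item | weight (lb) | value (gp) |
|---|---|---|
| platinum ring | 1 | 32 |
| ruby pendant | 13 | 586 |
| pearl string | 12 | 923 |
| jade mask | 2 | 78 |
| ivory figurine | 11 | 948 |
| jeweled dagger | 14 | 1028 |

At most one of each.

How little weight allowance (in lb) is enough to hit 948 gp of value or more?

11

Need the lightest bundle worth ≥ 948.
Taking ivory figurine gives 948 (≥ 948) for 11 lb.
No combination under 11 lb hits 948.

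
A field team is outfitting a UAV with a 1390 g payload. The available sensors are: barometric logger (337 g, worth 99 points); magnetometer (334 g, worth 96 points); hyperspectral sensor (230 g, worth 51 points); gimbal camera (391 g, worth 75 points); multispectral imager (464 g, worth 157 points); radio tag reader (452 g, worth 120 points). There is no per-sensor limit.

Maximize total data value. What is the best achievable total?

434

Density check — multispectral imager 0.34, barometric logger 0.29, magnetometer 0.29, radio tag reader 0.27 are the best per g.
The ratio heuristic lands on barometric logger + 2×multispectral imager (413) but leaves 125 g idle.
Replace barometric logger with radio tag reader: the trade gains 21 net, giving 434 at 1380 g.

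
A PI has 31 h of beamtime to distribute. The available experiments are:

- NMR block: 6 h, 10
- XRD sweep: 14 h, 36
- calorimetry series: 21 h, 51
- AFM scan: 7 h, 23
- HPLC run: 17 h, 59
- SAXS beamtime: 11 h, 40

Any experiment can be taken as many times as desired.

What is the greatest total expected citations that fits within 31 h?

A density-first pass picks AFM scan + 2×SAXS beamtime — 103 at 29 h.
Replace 2×SAXS beamtime with AFM scan + HPLC run: the trade gains 2 net, giving 105 at 31 h.

105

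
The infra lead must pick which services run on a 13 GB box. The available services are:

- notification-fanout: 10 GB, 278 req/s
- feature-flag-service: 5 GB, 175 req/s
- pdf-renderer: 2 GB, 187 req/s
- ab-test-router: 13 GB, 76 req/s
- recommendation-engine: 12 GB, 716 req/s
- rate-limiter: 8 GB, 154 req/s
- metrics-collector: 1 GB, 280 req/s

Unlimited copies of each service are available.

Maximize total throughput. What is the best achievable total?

Density check — metrics-collector 280.00, pdf-renderer 93.50, recommendation-engine 59.67, feature-flag-service 35.00 are the best per GB.
The ratio ordering already packs tightly: 13×metrics-collector, 13 GB, 3640.

3640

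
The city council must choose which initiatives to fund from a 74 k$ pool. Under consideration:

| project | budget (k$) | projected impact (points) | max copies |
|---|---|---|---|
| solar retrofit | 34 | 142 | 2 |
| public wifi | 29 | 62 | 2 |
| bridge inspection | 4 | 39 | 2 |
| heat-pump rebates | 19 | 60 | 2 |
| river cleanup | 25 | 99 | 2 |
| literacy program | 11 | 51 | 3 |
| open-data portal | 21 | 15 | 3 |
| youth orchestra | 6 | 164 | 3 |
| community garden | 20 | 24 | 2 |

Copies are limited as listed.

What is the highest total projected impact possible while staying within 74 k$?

Taking the top-ratio projects first gives 2×bridge inspection + 3×literacy program + 3×youth orchestra for 723 (59 k$).
Replace literacy program with river cleanup: the trade gains 48 net, giving 771 at 73 k$.

771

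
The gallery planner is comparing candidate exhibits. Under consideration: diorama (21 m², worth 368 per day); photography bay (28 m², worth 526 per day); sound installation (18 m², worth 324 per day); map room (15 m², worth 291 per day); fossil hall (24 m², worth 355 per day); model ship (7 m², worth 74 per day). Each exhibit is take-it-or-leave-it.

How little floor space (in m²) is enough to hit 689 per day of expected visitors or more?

39

Need the lightest bundle worth ≥ 689.
diorama + sound installation: 692 expected visitors at 39 m².
No combination under 39 m² hits 689.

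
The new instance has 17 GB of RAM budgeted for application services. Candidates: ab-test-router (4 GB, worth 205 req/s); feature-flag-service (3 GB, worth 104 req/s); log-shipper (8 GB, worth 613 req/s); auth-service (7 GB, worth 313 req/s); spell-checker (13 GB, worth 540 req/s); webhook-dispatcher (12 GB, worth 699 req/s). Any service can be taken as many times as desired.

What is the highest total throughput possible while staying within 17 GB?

1226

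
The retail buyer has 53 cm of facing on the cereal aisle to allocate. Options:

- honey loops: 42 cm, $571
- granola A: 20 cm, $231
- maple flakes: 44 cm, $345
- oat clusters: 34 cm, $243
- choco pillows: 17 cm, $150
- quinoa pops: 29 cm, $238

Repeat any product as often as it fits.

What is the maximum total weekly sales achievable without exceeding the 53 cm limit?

571

Density check — honey loops 13.60, granola A 11.55, choco pillows 8.82, quinoa pops 8.21 are the best per cm.
Best packing: honey loops — 42 cm, 571 total.
Every other selection either busts 53 cm or fails to beat 571.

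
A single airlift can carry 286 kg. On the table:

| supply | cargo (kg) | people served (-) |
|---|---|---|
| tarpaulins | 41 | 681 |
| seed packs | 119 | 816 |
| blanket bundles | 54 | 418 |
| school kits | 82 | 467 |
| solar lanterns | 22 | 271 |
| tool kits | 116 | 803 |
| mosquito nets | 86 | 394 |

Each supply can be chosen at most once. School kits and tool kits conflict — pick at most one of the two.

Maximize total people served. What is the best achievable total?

Ranking by ratio (people served/kg): tarpaulins 16.61, solar lanterns 12.32, blanket bundles 7.74.
The ratio heuristic lands on tarpaulins + blanket bundles + solar lanterns + tool kits (2173) but leaves 53 kg idle.
Dropping blanket bundles and solar lanterns frees 76 kg; slotting in seed packs (119 kg) lifts the total to 2300 at 276 kg.
Runner-up tarpaulins + seed packs + school kits + solar lanterns tops out at 2235.

2300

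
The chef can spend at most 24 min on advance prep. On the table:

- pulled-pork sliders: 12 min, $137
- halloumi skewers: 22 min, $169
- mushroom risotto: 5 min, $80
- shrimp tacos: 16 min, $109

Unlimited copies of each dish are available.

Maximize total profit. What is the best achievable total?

Taking 4×mushroom risotto: 20 min used, 320 in profit.
The spare 4 min is too small for any remaining dish, and no exchange beats 320.

320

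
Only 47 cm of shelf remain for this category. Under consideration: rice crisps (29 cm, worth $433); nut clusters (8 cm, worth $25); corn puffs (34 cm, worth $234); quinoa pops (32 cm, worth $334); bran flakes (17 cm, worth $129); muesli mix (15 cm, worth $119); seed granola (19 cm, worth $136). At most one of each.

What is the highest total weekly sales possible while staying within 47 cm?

Density check — rice crisps 14.93, quinoa pops 10.44, muesli mix 7.93, bran flakes 7.59 are the best per cm.
Taking the top-ratio products first gives rice crisps + muesli mix for 552 (44 cm).
The 15 cm tied up in muesli mix is better spent on bran flakes — total rises to 562 (46 cm).
Next best is rice crisps + muesli mix at 552 (44 cm) — short by 10.

562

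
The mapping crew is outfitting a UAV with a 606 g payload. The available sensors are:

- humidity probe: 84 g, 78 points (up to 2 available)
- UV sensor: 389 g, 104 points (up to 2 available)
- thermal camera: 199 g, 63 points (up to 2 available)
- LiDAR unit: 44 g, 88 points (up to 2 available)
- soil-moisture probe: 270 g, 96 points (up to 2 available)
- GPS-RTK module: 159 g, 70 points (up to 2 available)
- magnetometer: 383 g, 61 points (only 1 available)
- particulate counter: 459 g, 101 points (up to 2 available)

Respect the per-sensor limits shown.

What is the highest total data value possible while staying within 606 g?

472

Density check — LiDAR unit 2.00, humidity probe 0.93, GPS-RTK module 0.44 are the best per g.
The ratio ordering already packs tightly: 2×humidity probe + 2×LiDAR unit + 2×GPS-RTK module, 574 g, 472.
That's the maximum — no swap from here does better than 472.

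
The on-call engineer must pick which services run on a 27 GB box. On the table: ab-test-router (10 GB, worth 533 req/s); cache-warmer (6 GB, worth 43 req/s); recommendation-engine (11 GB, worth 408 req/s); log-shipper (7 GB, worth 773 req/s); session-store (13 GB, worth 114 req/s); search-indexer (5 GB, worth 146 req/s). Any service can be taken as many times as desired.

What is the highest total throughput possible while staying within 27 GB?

3×log-shipper + search-indexer uses 26 of the 27 GB and totals 2465.
Nothing else within 27 GB beats 2465.

2465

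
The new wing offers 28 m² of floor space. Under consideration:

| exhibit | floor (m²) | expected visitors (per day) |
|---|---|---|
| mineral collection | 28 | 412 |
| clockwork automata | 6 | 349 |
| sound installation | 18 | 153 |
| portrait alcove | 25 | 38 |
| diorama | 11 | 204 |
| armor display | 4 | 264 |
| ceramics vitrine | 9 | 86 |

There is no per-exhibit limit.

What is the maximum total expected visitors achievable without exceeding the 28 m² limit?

7×armor display uses 28 of the 28 m² and totals 1848.
Nothing else within 28 m² beats 1848.

1848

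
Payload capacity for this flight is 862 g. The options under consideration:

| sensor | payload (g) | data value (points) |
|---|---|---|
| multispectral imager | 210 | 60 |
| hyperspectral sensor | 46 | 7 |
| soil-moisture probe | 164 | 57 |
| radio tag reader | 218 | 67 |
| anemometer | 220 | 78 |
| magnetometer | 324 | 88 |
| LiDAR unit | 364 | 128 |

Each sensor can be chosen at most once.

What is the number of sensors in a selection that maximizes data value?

4

Best achievable data value is 280.
For example hyperspectral sensor + radio tag reader + anemometer + LiDAR unit achieves it, using 848 g.
Every optimal selection uses 4 sensors.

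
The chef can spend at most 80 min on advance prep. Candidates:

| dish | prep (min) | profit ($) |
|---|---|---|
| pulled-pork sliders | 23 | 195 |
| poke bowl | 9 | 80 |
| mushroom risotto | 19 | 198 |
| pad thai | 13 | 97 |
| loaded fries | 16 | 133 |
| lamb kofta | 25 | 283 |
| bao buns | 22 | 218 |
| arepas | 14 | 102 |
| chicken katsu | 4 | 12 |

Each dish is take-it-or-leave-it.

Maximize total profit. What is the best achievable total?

By profit per min: lamb kofta 11.32, mushroom risotto 10.42, bao buns 9.91 lead.
Filling by ratio: poke bowl + mushroom risotto + lamb kofta + bao buns + chicken katsu for 791, with 1 min left unused.
The 13 min tied up in poke bowl and chicken katsu is better spent on arepas — total rises to 801 (80 min).

801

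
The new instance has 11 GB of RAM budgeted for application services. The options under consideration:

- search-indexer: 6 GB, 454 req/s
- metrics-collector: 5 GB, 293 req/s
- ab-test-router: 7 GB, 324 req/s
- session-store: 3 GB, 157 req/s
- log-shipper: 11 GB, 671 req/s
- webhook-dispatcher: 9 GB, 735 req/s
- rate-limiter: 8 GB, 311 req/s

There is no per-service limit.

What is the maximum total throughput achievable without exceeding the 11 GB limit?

Greedy by ratio would take webhook-dispatcher: 9 GB used, total 735.
Replace webhook-dispatcher with search-indexer + metrics-collector: the trade gains 12 net, giving 747 at 11 GB.

747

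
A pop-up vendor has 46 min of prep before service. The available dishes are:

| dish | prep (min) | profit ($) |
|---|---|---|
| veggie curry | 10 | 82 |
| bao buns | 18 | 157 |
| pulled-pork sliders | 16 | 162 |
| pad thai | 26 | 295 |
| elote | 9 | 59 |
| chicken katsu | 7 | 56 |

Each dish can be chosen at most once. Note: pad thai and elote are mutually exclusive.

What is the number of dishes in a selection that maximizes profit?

The maximum profit within 46 min is 457.
pulled-pork sliders + pad thai hits 457 at 42 min.
All optima have 2 dishes.

2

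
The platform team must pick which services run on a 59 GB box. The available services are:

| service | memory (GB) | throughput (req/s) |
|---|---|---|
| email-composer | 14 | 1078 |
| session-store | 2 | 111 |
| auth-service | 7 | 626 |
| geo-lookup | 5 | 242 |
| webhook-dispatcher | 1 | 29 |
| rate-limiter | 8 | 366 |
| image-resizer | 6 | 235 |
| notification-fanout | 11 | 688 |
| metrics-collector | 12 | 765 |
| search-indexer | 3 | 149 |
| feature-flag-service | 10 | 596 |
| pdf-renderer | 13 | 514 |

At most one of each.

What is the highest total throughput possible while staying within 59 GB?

4013

Best packing: email-composer + session-store + auth-service + notification-fanout + metrics-collector + search-indexer + feature-flag-service — 59 GB, 4013 total.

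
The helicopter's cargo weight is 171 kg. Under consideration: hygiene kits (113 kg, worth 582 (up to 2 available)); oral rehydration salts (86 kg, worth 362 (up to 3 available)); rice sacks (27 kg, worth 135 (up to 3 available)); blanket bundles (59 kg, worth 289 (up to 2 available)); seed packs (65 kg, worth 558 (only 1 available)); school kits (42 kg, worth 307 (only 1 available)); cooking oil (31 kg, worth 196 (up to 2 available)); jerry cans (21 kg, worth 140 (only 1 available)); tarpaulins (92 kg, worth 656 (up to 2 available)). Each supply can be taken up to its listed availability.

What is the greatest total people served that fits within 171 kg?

1257

Ranking by ratio (people served/kg): seed packs 8.58, school kits 7.31, tarpaulins 7.13.
Greedy by ratio would take seed packs + school kits + cooking oil + jerry cans: 159 kg used, total 1201.
Replace jerry cans with cooking oil: the trade gains 56 net, giving 1257 at 169 kg.
Every other selection either busts 171 kg or exceeds an availability limit or fails to beat 1257.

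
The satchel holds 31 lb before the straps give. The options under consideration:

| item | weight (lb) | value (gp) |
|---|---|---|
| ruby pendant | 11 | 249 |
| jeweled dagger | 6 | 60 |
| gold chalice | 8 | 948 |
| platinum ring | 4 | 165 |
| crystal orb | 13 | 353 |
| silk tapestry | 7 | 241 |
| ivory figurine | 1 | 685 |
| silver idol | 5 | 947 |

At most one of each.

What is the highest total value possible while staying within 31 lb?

Greedy by ratio would take jeweled dagger + gold chalice + platinum ring + silk tapestry + ivory figurine + silver idol: 31 lb used, total 3046.
The 13 lb tied up in jeweled dagger and silk tapestry is better spent on crystal orb — total rises to 3098 (31 lb).

3098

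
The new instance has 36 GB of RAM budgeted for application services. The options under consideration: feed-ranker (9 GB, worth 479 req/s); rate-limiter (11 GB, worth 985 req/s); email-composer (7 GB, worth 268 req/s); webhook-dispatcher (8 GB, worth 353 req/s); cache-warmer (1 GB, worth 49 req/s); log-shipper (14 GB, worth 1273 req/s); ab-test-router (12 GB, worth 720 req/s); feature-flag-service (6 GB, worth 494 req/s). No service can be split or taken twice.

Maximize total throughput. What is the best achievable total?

Taking rate-limiter + cache-warmer + log-shipper + feature-flag-service: 32 GB used, 2801 in throughput.
Next best is feed-ranker + rate-limiter + cache-warmer + log-shipper at 2786 (35 GB) — short by 15.

2801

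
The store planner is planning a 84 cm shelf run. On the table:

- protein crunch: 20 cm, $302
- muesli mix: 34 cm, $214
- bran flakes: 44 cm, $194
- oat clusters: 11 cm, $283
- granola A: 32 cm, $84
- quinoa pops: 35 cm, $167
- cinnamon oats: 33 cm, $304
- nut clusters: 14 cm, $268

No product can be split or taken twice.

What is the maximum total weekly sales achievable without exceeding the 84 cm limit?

1157

Ranking by ratio (weekly sales/cm): oat clusters 25.73, nut clusters 19.14, protein crunch 15.10, cinnamon oats 9.21.
The ratio ordering already packs tightly: protein crunch + oat clusters + cinnamon oats + nut clusters, 78 cm, 1157.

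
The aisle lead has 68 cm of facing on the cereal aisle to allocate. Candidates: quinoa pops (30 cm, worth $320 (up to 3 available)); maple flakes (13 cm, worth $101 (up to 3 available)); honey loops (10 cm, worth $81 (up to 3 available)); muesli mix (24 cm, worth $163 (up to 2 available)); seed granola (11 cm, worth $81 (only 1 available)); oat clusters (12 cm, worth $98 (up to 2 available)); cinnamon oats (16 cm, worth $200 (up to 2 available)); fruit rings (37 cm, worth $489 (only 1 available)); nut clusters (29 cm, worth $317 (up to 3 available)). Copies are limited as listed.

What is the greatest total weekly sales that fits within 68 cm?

809

Density check — fruit rings 13.22, cinnamon oats 12.50, nut clusters 10.93, quinoa pops 10.67 are the best per cm.
A density-first pass picks oat clusters + cinnamon oats + fruit rings — 787 at 65 cm.
Dropping oat clusters and cinnamon oats frees 28 cm; slotting in quinoa pops (30 cm) lifts the total to 809 at 67 cm.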